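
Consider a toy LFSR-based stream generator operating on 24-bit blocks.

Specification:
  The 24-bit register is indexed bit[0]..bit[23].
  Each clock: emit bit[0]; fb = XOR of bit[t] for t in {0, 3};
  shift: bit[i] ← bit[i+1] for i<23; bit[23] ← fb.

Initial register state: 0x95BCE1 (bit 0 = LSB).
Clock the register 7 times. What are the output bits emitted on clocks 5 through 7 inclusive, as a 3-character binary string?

reg_0 = 0x95BCE1
clock 1: out=1, reg = 0xCADE70
clock 2: out=0, reg = 0x656F38
clock 3: out=0, reg = 0xB2B79C
clock 4: out=0, reg = 0xD95BCE
clock 5: out=0, reg = 0xECADE7
clock 6: out=1, reg = 0xF656F3
clock 7: out=1, reg = 0xFB2B79

011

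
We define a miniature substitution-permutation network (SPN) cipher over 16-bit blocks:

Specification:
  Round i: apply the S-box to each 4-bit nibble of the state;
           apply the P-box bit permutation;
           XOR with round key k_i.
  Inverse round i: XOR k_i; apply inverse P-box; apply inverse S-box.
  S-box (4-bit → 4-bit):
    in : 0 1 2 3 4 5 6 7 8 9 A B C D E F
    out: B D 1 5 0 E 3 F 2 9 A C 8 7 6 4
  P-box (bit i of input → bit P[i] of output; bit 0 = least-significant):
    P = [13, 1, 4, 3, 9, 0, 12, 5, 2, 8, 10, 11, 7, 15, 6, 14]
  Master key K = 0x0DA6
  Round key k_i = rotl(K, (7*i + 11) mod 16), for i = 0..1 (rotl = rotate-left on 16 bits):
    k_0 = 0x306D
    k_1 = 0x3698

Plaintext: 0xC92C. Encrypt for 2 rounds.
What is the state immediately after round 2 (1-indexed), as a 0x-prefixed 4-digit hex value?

s_0 = plaintext = 0xC92C
s_1 = Round(s_0, k_0) = 0x7A61
s_2 = Round(s_1, k_1) = 0xDD41

0xDD41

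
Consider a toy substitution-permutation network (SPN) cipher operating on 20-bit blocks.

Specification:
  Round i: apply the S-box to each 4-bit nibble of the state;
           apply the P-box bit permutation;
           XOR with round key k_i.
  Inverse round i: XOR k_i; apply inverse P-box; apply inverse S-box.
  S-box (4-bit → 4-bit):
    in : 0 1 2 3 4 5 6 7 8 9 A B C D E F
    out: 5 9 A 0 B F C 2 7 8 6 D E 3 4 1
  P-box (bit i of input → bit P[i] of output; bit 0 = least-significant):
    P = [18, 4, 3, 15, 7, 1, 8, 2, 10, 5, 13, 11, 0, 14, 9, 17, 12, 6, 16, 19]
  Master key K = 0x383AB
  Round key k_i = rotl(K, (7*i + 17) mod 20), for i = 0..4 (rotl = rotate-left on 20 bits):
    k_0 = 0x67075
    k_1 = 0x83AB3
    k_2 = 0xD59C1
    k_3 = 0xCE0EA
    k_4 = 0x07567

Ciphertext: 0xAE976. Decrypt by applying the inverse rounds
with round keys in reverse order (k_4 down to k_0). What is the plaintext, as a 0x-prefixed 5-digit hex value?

0x8966B

s_0 = ciphertext = 0xAE976
s_1 = InvRound(s_0, k_4) = 0x11132
s_2 = InvRound(s_1, k_3) = 0x57E05
s_3 = InvRound(s_2, k_2) = 0x2E0B3
s_4 = InvRound(s_3, k_1) = 0x1C939
s_5 = InvRound(s_4, k_0) = 0x8966B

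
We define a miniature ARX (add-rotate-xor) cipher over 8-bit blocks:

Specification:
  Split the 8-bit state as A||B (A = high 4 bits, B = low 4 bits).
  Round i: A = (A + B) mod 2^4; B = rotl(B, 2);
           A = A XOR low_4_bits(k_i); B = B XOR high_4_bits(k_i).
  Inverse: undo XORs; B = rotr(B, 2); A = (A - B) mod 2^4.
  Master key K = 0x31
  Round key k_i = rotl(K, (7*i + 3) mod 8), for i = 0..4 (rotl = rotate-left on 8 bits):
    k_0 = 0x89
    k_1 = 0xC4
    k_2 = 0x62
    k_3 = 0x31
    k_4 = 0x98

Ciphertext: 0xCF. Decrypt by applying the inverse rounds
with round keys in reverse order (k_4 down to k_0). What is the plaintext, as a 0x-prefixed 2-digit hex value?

s_0 = ciphertext = 0xCF
s_1 = InvRound(s_0, k_4) = 0xB9
s_2 = InvRound(s_1, k_3) = 0x0A
s_3 = InvRound(s_2, k_2) = 0xF3
s_4 = InvRound(s_3, k_1) = 0xCF
s_5 = InvRound(s_4, k_0) = 0x8D

0x8D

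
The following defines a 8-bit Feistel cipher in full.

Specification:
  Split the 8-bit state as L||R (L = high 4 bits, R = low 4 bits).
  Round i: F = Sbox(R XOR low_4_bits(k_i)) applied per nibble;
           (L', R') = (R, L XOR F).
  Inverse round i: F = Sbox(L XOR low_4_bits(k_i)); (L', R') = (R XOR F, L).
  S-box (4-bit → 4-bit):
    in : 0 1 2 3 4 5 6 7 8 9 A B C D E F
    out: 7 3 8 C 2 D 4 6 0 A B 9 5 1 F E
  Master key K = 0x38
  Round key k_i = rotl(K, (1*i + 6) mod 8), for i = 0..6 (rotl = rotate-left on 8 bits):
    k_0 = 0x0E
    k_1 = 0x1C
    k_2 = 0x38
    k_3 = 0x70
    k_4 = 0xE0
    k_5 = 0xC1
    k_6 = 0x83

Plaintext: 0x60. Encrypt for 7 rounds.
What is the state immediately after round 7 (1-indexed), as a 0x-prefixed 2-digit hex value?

s_0 = plaintext = 0x60
s_1 = Round(s_0, k_0) = 0x09
s_2 = Round(s_1, k_1) = 0x9D
s_3 = Round(s_2, k_2) = 0xD4
s_4 = Round(s_3, k_3) = 0x4F
s_5 = Round(s_4, k_4) = 0xFA
s_6 = Round(s_5, k_5) = 0xA6
s_7 = Round(s_6, k_6) = 0x67

0x67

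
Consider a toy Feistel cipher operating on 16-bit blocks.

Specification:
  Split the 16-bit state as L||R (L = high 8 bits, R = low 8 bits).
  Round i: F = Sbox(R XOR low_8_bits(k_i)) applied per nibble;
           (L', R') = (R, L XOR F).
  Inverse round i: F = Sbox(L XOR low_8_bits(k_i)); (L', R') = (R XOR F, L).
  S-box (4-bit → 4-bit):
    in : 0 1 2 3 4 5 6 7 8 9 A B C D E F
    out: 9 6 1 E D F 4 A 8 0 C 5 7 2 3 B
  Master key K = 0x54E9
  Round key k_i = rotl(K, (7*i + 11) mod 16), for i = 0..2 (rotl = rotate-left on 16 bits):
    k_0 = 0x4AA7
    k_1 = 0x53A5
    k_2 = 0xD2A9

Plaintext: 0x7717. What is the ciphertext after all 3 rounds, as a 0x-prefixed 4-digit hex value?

0x92CB

s_0 = plaintext = 0x7717
s_1 = Round(s_0, k_0) = 0x172E
s_2 = Round(s_1, k_1) = 0x2E92
s_3 = Round(s_2, k_2) = 0x92CB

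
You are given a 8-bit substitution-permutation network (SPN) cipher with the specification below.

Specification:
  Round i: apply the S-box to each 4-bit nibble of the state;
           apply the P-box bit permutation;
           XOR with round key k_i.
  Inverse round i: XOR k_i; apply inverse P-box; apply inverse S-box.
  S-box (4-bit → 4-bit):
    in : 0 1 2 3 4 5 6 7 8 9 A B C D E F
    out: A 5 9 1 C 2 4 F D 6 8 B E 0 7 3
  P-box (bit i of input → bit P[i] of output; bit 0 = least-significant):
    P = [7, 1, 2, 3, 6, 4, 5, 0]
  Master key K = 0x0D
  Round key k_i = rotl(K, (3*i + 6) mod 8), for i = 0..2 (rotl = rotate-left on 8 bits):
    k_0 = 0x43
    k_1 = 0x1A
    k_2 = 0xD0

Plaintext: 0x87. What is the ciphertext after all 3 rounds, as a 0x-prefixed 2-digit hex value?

s_0 = plaintext = 0x87
s_1 = Round(s_0, k_0) = 0xAC
s_2 = Round(s_1, k_1) = 0x15
s_3 = Round(s_2, k_2) = 0xB2

0xB2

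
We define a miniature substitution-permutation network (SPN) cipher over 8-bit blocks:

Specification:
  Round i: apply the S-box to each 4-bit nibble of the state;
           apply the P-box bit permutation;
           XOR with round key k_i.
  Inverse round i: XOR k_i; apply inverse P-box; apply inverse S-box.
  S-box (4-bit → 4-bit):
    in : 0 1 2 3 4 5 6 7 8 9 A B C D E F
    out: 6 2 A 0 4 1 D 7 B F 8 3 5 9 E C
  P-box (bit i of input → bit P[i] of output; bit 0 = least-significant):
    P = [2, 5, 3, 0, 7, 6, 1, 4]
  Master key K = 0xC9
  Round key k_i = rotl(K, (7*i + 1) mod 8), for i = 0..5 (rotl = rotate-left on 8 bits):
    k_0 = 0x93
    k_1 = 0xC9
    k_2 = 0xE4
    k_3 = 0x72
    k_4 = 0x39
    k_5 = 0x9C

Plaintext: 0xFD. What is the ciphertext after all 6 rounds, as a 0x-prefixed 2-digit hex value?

0xE9

s_0 = plaintext = 0xFD
s_1 = Round(s_0, k_0) = 0x84
s_2 = Round(s_1, k_1) = 0x11
s_3 = Round(s_2, k_2) = 0x84
s_4 = Round(s_3, k_3) = 0xAA
s_5 = Round(s_4, k_4) = 0x28
s_6 = Round(s_5, k_5) = 0xE9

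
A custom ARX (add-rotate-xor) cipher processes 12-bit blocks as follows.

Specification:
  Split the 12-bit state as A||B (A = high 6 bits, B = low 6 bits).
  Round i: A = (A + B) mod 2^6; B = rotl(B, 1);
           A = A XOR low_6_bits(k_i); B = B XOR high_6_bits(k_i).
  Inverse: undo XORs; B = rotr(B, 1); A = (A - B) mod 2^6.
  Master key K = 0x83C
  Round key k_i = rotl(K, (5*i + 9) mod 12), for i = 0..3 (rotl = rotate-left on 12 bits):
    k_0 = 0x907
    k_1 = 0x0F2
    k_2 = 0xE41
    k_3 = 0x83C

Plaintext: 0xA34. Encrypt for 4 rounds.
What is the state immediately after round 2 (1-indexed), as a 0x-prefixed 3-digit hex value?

0x699

s_0 = plaintext = 0xA34
s_1 = Round(s_0, k_0) = 0x6CD
s_2 = Round(s_1, k_1) = 0x699
s_3 = Round(s_2, k_2) = 0xC8B
s_4 = Round(s_3, k_3) = 0x076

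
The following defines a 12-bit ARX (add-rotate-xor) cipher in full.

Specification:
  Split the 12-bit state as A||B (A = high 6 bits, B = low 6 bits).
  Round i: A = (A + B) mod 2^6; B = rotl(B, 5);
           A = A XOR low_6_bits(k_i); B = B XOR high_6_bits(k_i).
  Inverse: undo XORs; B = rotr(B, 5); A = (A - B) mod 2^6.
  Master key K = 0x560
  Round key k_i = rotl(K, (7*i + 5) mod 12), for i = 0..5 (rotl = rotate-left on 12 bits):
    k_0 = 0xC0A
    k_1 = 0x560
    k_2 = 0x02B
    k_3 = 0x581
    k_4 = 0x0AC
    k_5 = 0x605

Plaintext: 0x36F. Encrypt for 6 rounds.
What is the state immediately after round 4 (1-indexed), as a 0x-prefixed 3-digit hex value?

s_0 = plaintext = 0x36F
s_1 = Round(s_0, k_0) = 0xD87
s_2 = Round(s_1, k_1) = 0x776
s_3 = Round(s_2, k_2) = 0xE1B
s_4 = Round(s_3, k_3) = 0x4BB
s_5 = Round(s_4, k_4) = 0x87F
s_6 = Round(s_5, k_5) = 0x967

0x4BB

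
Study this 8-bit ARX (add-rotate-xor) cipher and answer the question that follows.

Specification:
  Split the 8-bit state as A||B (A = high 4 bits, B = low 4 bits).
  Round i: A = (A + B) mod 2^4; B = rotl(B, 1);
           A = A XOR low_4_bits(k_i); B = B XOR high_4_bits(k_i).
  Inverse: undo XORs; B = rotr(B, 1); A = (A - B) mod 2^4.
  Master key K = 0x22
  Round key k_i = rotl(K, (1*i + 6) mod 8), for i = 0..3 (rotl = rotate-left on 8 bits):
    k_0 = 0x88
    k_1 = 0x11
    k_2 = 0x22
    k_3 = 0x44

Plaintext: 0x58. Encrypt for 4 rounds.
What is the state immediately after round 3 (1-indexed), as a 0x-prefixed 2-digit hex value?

0x36

s_0 = plaintext = 0x58
s_1 = Round(s_0, k_0) = 0x59
s_2 = Round(s_1, k_1) = 0xF2
s_3 = Round(s_2, k_2) = 0x36
s_4 = Round(s_3, k_3) = 0xD8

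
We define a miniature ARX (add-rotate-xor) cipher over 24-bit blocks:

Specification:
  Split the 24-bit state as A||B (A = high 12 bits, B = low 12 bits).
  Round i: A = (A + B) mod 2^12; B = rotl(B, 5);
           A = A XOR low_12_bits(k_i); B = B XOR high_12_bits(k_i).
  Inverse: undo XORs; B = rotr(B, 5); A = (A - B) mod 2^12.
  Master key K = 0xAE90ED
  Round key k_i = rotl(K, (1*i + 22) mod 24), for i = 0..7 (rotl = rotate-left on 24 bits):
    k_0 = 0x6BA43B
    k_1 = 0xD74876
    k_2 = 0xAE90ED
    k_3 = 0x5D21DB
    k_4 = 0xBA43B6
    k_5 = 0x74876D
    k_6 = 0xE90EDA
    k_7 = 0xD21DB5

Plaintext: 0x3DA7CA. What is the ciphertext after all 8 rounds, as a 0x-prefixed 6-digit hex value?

s_0 = plaintext = 0x3DA7CA
s_1 = Round(s_0, k_0) = 0xF9FFF5
s_2 = Round(s_1, k_1) = 0x7E23CB
s_3 = Round(s_2, k_2) = 0xB4038E
s_4 = Round(s_3, k_3) = 0xF15415
s_5 = Round(s_4, k_4) = 0x09C90C
s_6 = Round(s_5, k_5) = 0xEC56DA
s_7 = Round(s_6, k_6) = 0xB455DD
s_8 = Round(s_7, k_7) = 0xC9768A

0xC9768A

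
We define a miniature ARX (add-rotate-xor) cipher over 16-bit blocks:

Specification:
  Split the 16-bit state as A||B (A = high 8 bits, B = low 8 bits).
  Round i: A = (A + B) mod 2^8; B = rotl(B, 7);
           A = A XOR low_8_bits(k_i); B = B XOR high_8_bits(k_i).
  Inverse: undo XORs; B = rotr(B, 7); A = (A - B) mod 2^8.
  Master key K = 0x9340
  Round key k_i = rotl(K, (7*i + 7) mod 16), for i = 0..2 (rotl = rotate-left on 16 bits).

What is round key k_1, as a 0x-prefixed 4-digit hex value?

0x24D0

K = 0x9340
k_0 = rotl(K, (7*0+7) mod 16) = rotl(K, 7) = 0xA049
k_1 = rotl(K, (7*1+7) mod 16) = rotl(K, 14) = 0x24D0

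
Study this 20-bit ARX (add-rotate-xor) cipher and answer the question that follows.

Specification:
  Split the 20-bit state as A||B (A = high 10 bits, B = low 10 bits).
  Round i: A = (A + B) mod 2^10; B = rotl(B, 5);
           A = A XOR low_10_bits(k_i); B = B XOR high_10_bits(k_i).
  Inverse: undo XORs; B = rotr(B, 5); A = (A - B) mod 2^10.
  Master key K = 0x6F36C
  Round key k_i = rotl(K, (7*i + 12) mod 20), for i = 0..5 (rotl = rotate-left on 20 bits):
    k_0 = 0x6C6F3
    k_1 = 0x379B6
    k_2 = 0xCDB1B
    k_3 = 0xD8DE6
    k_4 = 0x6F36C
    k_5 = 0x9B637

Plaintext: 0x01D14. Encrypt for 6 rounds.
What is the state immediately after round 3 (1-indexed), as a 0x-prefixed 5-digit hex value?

0x597C9

s_0 = plaintext = 0x01D14
s_1 = Round(s_0, k_0) = 0xFA339
s_2 = Round(s_1, k_1) = 0xA5FE7
s_3 = Round(s_2, k_2) = 0x597C9
s_4 = Round(s_3, k_3) = 0x3225D
s_5 = Round(s_4, k_4) = 0x1260E
s_6 = Round(s_5, k_5) = 0x183BD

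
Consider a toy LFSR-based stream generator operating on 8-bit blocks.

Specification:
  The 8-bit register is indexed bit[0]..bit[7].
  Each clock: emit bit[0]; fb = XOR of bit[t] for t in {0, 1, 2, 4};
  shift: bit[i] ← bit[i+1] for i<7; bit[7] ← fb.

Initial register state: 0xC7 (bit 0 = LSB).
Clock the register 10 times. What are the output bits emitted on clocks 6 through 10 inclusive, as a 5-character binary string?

reg_0 = 0xC7
clock 1: out=1, reg = 0xE3
clock 2: out=1, reg = 0x71
clock 3: out=1, reg = 0x38
clock 4: out=0, reg = 0x9C
clock 5: out=0, reg = 0x4E
clock 6: out=0, reg = 0x27
clock 7: out=1, reg = 0x93
clock 8: out=1, reg = 0xC9
clock 9: out=1, reg = 0xE4
clock 10: out=0, reg = 0xF2

01110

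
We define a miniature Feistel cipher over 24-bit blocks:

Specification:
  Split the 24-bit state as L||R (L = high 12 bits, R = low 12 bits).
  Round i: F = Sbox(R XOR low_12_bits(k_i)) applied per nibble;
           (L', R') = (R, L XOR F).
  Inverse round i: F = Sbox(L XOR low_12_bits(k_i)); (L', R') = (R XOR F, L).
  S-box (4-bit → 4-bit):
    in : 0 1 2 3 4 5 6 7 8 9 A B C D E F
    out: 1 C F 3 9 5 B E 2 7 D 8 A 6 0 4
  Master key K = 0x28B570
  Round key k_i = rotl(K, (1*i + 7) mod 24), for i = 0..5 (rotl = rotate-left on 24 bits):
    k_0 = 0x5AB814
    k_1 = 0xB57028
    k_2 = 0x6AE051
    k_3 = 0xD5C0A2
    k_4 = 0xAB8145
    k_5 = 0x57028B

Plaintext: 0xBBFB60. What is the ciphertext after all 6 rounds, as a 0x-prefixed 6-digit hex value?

s_0 = plaintext = 0xBBFB60
s_1 = Round(s_0, k_0) = 0xB60856
s_2 = Round(s_1, k_1) = 0x856980
s_3 = Round(s_2, k_2) = 0x980F3A
s_4 = Round(s_3, k_3) = 0xF3ADF2
s_5 = Round(s_4, k_4) = 0xDF25B4
s_6 = Round(s_5, k_5) = 0x5B43C6

0x5B43C6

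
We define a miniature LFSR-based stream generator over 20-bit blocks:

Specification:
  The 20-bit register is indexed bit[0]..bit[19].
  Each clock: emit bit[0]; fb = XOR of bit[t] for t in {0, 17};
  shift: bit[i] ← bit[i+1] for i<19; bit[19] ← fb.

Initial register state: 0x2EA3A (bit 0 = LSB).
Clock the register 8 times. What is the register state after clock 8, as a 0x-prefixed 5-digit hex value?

reg_0 = 0x2EA3A
clock 1: out=0, reg = 0x9751D
clock 2: out=1, reg = 0xCBA8E
clock 3: out=0, reg = 0x65D47
clock 4: out=1, reg = 0x32EA3
clock 5: out=1, reg = 0x19751
clock 6: out=1, reg = 0x8CBA8
clock 7: out=0, reg = 0x465D4
clock 8: out=0, reg = 0x232EA

0x232EA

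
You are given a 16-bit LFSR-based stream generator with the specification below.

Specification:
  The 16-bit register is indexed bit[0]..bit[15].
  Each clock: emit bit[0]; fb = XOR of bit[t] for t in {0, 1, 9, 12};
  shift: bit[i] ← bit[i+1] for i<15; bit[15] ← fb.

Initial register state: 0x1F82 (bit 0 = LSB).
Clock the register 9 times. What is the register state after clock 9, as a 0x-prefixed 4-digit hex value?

reg_0 = 0x1F82
clock 1: out=0, reg = 0x8FC1
clock 2: out=1, reg = 0x47E0
clock 3: out=0, reg = 0xA3F0
clock 4: out=0, reg = 0xD1F8
clock 5: out=0, reg = 0xE8FC
clock 6: out=0, reg = 0x747E
clock 7: out=0, reg = 0x3A3F
clock 8: out=1, reg = 0x1D1F
clock 9: out=1, reg = 0x8E8F

0x8E8F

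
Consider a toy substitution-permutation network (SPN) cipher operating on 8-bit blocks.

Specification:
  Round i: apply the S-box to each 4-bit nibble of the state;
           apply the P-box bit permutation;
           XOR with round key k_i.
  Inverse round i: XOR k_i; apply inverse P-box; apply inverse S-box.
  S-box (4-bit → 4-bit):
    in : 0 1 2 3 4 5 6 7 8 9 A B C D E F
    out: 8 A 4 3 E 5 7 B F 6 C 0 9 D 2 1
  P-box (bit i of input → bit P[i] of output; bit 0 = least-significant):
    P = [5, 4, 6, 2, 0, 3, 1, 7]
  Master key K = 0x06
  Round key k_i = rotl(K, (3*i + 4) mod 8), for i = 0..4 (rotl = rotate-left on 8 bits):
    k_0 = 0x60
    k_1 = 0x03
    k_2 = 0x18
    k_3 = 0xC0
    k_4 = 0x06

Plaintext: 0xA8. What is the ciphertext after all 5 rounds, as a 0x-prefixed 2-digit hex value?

0x65

s_0 = plaintext = 0xA8
s_1 = Round(s_0, k_0) = 0x96
s_2 = Round(s_1, k_1) = 0x79
s_3 = Round(s_2, k_2) = 0xC1
s_4 = Round(s_3, k_3) = 0x55
s_5 = Round(s_4, k_4) = 0x65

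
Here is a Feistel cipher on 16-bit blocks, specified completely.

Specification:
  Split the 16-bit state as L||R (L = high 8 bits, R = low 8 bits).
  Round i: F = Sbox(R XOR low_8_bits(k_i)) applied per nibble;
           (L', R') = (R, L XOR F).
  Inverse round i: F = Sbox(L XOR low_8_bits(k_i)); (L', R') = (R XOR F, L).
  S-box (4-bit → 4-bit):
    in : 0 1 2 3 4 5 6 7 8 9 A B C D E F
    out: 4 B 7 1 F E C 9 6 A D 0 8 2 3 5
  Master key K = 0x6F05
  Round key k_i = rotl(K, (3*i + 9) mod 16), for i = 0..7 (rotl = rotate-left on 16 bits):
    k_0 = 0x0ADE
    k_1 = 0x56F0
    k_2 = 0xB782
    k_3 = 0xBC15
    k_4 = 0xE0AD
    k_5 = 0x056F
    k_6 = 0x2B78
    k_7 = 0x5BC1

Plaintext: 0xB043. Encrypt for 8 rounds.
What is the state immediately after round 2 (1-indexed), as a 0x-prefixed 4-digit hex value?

s_0 = plaintext = 0xB043
s_1 = Round(s_0, k_0) = 0x4312
s_2 = Round(s_1, k_1) = 0x1274
s_3 = Round(s_2, k_2) = 0x744E
s_4 = Round(s_3, k_3) = 0x4E94
s_5 = Round(s_4, k_4) = 0x9454
s_6 = Round(s_5, k_5) = 0x5484
s_7 = Round(s_6, k_6) = 0x840C
s_8 = Round(s_7, k_7) = 0x0C06

0x1274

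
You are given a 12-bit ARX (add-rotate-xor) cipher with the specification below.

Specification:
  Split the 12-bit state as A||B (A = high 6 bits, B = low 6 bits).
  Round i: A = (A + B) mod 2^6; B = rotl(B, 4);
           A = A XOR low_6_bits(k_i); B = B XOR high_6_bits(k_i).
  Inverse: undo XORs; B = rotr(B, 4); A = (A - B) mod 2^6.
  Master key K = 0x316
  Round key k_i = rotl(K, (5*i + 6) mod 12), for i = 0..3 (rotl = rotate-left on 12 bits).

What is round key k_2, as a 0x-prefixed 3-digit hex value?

K = 0x316
k_0 = rotl(K, (5*0+6) mod 12) = rotl(K, 6) = 0x58C
k_1 = rotl(K, (5*1+6) mod 12) = rotl(K, 11) = 0x18B
k_2 = rotl(K, (5*2+6) mod 12) = rotl(K, 4) = 0x163

0x163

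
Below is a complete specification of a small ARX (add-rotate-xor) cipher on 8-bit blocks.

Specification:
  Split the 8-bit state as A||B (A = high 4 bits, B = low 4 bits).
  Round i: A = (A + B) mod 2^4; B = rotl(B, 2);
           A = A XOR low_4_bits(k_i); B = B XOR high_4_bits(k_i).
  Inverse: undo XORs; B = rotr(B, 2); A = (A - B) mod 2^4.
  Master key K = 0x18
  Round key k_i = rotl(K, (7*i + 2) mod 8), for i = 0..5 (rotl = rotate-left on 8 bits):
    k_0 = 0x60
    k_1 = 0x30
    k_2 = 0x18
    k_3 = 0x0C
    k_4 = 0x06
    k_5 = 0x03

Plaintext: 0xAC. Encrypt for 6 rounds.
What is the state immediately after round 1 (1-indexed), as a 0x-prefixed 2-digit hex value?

0x65

s_0 = plaintext = 0xAC
s_1 = Round(s_0, k_0) = 0x65
s_2 = Round(s_1, k_1) = 0xB6
s_3 = Round(s_2, k_2) = 0x98
s_4 = Round(s_3, k_3) = 0xD2
s_5 = Round(s_4, k_4) = 0x98
s_6 = Round(s_5, k_5) = 0x22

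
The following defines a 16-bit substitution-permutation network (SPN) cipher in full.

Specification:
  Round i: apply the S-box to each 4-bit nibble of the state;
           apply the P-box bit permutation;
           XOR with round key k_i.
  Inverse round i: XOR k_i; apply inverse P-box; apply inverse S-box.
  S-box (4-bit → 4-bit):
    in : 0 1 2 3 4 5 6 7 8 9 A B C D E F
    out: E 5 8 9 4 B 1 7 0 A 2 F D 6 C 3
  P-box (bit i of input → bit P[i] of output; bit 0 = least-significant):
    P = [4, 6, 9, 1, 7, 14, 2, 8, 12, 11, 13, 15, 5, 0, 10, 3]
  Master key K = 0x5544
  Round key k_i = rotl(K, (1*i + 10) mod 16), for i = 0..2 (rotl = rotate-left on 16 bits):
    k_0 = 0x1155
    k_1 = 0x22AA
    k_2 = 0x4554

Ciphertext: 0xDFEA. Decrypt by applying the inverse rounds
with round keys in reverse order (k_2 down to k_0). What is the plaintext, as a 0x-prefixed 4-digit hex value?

s_0 = ciphertext = 0xDFEA
s_1 = InvRound(s_0, k_2) = 0x351C
s_2 = InvRound(s_1, k_1) = 0x16CC
s_3 = InvRound(s_2, k_0) = 0x0831

0x0831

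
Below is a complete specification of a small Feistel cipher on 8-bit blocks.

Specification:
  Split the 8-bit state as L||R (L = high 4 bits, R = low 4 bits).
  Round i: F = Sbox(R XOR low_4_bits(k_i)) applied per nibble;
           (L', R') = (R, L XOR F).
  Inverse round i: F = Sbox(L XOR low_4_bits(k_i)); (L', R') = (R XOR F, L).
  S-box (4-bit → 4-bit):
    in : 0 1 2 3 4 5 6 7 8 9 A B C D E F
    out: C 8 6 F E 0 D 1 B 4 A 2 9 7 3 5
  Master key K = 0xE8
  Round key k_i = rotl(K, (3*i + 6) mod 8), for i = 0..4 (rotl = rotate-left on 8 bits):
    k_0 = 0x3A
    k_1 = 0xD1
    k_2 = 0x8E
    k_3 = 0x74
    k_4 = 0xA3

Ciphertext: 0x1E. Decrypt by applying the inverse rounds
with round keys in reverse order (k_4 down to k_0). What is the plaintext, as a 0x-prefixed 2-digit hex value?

s_0 = ciphertext = 0x1E
s_1 = InvRound(s_0, k_4) = 0x81
s_2 = InvRound(s_1, k_3) = 0x88
s_3 = InvRound(s_2, k_2) = 0x58
s_4 = InvRound(s_3, k_1) = 0x65
s_5 = InvRound(s_4, k_0) = 0xC6

0xC6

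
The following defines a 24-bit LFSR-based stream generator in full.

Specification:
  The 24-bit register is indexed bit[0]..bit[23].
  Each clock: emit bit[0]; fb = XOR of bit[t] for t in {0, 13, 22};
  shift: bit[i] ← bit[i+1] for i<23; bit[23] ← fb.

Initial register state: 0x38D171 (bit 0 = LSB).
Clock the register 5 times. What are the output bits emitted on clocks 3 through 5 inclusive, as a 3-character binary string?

001

reg_0 = 0x38D171
clock 1: out=1, reg = 0x9C68B8
clock 2: out=0, reg = 0xCE345C
clock 3: out=0, reg = 0x671A2E
clock 4: out=0, reg = 0xB38D17
clock 5: out=1, reg = 0xD9C68B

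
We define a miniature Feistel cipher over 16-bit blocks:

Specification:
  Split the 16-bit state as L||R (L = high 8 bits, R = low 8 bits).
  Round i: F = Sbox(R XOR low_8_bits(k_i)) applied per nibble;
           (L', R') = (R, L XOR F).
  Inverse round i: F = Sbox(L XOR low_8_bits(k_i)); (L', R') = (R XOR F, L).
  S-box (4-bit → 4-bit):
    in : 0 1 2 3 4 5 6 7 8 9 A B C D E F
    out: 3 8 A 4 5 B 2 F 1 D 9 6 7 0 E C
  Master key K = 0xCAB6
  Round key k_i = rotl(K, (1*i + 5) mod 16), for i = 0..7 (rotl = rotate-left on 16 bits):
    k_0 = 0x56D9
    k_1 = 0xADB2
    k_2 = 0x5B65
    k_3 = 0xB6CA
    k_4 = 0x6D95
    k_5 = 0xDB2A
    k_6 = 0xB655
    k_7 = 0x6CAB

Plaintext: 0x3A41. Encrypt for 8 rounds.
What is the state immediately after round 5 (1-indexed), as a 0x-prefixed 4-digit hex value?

0x3BA8

s_0 = plaintext = 0x3A41
s_1 = Round(s_0, k_0) = 0x41EB
s_2 = Round(s_1, k_1) = 0xEBFC
s_3 = Round(s_2, k_2) = 0xFC36
s_4 = Round(s_3, k_3) = 0x363B
s_5 = Round(s_4, k_4) = 0x3BA8
s_6 = Round(s_5, k_5) = 0xA821
s_7 = Round(s_6, k_6) = 0x215D
s_8 = Round(s_7, k_7) = 0x5DE3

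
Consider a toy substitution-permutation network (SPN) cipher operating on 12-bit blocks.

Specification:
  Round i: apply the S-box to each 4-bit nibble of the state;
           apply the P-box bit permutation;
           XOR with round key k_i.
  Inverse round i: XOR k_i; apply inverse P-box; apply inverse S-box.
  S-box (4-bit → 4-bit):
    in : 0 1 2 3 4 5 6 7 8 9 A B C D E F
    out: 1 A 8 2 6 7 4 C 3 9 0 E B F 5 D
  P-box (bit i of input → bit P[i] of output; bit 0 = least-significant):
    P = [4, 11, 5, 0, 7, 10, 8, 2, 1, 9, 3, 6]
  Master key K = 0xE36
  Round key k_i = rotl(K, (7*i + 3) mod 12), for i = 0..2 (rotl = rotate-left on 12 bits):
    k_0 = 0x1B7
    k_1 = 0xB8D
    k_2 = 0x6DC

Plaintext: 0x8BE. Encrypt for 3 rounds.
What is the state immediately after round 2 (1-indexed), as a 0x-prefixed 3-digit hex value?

0x704

s_0 = plaintext = 0x8BE
s_1 = Round(s_0, k_0) = 0x681
s_2 = Round(s_1, k_1) = 0x704
s_3 = Round(s_2, k_2) = 0xE34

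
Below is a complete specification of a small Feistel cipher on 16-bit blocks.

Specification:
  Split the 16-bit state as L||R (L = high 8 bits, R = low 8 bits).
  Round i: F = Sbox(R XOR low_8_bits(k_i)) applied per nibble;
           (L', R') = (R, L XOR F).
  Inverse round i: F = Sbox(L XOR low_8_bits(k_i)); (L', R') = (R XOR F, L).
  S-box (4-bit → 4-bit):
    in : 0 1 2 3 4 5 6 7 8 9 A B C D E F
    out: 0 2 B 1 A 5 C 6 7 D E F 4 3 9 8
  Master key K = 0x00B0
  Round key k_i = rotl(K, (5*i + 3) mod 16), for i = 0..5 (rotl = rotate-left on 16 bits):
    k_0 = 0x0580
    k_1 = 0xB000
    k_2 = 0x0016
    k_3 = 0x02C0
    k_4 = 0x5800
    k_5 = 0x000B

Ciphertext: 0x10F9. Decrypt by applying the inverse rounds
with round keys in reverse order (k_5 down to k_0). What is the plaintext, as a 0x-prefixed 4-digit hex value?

s_0 = ciphertext = 0x10F9
s_1 = InvRound(s_0, k_5) = 0xD610
s_2 = InvRound(s_1, k_4) = 0x2CD6
s_3 = InvRound(s_2, k_3) = 0x422C
s_4 = InvRound(s_3, k_2) = 0x7642
s_5 = InvRound(s_4, k_1) = 0x2E76
s_6 = InvRound(s_5, k_0) = 0x9F2E

0x9F2E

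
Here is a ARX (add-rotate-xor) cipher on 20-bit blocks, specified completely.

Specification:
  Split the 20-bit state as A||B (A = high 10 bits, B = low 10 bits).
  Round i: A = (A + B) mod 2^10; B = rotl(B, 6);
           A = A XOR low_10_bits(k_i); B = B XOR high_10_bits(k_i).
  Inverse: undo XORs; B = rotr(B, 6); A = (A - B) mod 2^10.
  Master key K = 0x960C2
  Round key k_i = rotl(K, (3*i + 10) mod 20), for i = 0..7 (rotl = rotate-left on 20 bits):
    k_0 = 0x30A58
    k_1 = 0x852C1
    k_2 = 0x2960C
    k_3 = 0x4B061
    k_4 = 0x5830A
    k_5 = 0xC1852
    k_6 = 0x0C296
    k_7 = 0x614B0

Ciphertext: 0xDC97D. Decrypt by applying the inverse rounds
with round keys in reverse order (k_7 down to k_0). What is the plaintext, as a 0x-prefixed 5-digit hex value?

s_0 = ciphertext = 0xDC97D
s_1 = InvRound(s_0, k_7) = 0x0FF83
s_2 = InvRound(s_1, k_6) = 0xDAF3E
s_3 = InvRound(s_2, k_5) = 0xEE780
s_4 = InvRound(s_3, k_4) = 0xAA20B
s_5 = InvRound(s_4, k_3) = 0x1367C
s_6 = InvRound(s_5, k_2) = 0x2999B
s_7 = InvRound(s_6, k_1) = 0x5A4FE
s_8 = InvRound(s_7, k_0) = 0xDC7C0

0xDC7C0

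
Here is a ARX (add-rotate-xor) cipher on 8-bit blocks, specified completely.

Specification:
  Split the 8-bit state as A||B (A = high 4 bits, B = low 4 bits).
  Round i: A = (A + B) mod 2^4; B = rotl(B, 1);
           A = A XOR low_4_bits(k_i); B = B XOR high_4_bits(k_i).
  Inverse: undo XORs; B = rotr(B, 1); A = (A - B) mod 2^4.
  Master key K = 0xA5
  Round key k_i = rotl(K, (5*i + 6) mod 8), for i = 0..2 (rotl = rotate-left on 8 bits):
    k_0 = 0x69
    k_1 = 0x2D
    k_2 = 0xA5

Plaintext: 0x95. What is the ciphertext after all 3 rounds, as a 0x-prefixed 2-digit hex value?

s_0 = plaintext = 0x95
s_1 = Round(s_0, k_0) = 0x7C
s_2 = Round(s_1, k_1) = 0xEB
s_3 = Round(s_2, k_2) = 0xCD

0xCD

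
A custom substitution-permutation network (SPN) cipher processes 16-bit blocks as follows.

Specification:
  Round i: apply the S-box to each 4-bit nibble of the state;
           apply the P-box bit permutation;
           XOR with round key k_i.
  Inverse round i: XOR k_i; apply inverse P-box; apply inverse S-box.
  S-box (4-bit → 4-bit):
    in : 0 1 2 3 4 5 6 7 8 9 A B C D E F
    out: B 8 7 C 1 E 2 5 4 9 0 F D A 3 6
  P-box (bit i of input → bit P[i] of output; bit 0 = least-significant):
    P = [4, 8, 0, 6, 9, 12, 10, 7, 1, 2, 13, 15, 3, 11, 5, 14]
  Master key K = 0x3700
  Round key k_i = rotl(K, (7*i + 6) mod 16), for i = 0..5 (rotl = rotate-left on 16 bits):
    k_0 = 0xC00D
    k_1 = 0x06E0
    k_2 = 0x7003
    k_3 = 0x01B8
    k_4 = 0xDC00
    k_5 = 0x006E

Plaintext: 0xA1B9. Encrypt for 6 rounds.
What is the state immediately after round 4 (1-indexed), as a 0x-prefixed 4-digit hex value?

0x5F21

s_0 = plaintext = 0xA1B9
s_1 = Round(s_0, k_0) = 0x56DD
s_2 = Round(s_1, k_1) = 0x5F04
s_3 = Round(s_2, k_2) = 0x0AB7
s_4 = Round(s_3, k_3) = 0x5F21
s_5 = Round(s_4, k_4) = 0xA264
s_6 = Round(s_5, k_5) = 0x3078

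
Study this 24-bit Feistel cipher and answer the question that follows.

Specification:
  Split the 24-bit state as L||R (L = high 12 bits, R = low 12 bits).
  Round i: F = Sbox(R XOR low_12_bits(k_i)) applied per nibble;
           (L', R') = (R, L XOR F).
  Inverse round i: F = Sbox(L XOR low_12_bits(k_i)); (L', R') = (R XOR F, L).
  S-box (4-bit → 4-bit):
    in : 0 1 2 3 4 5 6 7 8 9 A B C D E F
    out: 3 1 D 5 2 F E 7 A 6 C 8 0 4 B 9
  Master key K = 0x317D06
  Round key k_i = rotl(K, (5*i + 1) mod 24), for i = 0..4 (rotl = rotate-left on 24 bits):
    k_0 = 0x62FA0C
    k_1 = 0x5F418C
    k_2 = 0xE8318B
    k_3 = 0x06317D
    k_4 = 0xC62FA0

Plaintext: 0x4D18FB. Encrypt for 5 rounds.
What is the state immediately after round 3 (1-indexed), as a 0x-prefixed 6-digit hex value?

0x2F7C36

s_0 = plaintext = 0x4D18FB
s_1 = Round(s_0, k_0) = 0x8FB946
s_2 = Round(s_1, k_1) = 0x9462F7
s_3 = Round(s_2, k_2) = 0x2F7C36
s_4 = Round(s_3, k_3) = 0xC366DF
s_5 = Round(s_4, k_4) = 0x6DFA4F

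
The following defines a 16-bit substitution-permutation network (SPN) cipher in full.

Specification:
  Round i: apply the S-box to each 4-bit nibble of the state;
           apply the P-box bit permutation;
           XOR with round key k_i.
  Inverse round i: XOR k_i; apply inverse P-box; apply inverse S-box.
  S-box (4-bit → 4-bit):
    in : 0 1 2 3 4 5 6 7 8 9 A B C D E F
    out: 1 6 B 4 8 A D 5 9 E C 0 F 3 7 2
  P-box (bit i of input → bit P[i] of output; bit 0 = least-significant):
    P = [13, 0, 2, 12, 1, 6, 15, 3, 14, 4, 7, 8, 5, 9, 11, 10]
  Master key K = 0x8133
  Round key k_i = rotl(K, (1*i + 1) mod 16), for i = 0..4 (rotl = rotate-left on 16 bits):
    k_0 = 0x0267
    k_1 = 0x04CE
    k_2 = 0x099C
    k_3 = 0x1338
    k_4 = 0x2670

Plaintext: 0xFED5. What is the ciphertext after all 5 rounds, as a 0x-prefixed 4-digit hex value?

0x958E

s_0 = plaintext = 0xFED5
s_1 = Round(s_0, k_0) = 0x50B4
s_2 = Round(s_1, k_1) = 0x52CE
s_3 = Round(s_2, k_2) = 0xEEC3
s_4 = Round(s_3, k_3) = 0xD9C6
s_5 = Round(s_4, k_4) = 0x958E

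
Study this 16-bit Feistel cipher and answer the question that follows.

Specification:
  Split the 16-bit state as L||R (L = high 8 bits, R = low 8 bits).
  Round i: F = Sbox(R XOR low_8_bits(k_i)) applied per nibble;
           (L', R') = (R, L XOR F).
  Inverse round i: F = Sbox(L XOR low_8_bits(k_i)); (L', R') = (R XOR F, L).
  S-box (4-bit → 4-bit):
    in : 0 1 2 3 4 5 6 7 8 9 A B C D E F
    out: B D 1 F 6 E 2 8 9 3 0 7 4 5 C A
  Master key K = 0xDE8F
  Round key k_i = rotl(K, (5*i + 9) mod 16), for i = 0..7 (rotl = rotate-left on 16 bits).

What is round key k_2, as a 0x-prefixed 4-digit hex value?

0xF47E

K = 0xDE8F
k_0 = rotl(K, (5*0+9) mod 16) = rotl(K, 9) = 0x1FBD
k_1 = rotl(K, (5*1+9) mod 16) = rotl(K, 14) = 0xF7A3
k_2 = rotl(K, (5*2+9) mod 16) = rotl(K, 3) = 0xF47E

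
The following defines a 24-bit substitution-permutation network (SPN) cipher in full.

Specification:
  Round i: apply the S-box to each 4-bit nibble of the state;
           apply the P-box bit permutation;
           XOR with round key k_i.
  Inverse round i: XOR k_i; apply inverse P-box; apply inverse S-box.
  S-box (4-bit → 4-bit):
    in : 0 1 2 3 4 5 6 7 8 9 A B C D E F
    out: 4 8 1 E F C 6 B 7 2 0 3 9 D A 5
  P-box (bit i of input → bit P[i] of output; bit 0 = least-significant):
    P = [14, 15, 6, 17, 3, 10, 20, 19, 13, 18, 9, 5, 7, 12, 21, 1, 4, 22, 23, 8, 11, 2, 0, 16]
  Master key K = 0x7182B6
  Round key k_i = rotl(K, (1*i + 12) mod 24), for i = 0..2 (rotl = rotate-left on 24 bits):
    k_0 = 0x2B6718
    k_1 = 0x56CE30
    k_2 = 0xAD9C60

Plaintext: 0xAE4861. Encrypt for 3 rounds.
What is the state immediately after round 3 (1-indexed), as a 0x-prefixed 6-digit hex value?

s_0 = plaintext = 0xAE4861
s_1 = Round(s_0, k_0) = 0x5D509A
s_2 = Round(s_1, k_1) = 0xF7C923
s_3 = Round(s_2, k_2) = 0xEB15BB

0xEB15BB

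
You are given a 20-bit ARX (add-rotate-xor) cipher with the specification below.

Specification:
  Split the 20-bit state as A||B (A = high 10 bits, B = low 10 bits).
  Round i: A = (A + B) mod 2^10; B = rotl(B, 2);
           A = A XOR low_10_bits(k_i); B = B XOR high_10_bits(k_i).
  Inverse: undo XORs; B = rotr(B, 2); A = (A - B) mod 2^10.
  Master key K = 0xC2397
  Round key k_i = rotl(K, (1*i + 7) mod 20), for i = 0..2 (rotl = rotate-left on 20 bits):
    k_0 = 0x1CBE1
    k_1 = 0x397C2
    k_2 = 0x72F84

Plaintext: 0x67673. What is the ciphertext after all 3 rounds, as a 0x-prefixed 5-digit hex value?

0xC1D99

s_0 = plaintext = 0x67673
s_1 = Round(s_0, k_0) = 0xFC5BC
s_2 = Round(s_1, k_1) = 0x9BE14
s_3 = Round(s_2, k_2) = 0xC1D99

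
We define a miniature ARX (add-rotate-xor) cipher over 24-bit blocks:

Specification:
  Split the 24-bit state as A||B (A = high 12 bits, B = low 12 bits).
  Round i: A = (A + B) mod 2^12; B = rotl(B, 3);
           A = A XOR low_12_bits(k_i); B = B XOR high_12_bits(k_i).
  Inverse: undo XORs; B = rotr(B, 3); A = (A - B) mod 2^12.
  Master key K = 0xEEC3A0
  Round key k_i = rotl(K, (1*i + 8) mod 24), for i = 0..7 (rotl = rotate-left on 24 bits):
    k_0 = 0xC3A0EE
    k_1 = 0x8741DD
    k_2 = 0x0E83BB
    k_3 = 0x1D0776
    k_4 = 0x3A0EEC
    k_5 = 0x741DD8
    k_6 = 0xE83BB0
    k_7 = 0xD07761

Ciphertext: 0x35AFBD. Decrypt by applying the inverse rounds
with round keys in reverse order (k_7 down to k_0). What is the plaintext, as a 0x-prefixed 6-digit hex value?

s_0 = ciphertext = 0x35AFBD
s_1 = InvRound(s_0, k_7) = 0xFE4457
s_2 = InvRound(s_1, k_6) = 0xAFA95A
s_3 = InvRound(s_2, k_5) = 0xF5F7C3
s_4 = InvRound(s_3, k_4) = 0xB2768C
s_5 = InvRound(s_4, k_3) = 0x3668EB
s_6 = InvRound(s_5, k_2) = 0x9DD700
s_7 = InvRound(s_6, k_1) = 0xE129EE
s_8 = InvRound(s_7, k_0) = 0x6428BA

0x6428BA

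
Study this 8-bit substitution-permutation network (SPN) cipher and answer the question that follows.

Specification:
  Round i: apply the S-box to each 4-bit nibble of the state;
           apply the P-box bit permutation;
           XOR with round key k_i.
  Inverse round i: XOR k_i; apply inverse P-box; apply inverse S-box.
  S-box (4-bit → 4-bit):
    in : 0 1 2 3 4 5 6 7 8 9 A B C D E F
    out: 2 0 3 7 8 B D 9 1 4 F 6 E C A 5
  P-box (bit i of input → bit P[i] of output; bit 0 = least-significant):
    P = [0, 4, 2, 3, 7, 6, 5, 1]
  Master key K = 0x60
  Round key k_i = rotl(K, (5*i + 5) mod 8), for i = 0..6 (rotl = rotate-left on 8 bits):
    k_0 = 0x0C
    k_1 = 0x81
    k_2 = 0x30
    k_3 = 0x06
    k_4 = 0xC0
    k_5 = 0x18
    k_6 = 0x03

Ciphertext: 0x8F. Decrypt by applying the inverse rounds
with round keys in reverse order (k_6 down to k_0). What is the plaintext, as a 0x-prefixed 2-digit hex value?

0xE7

s_0 = ciphertext = 0x8F
s_1 = InvRound(s_0, k_6) = 0x8D
s_2 = InvRound(s_1, k_5) = 0x83
s_3 = InvRound(s_2, k_4) = 0xE8
s_4 = InvRound(s_3, k_3) = 0xAD
s_5 = InvRound(s_4, k_2) = 0x8A
s_6 = InvRound(s_5, k_1) = 0x47
s_7 = InvRound(s_6, k_0) = 0xE7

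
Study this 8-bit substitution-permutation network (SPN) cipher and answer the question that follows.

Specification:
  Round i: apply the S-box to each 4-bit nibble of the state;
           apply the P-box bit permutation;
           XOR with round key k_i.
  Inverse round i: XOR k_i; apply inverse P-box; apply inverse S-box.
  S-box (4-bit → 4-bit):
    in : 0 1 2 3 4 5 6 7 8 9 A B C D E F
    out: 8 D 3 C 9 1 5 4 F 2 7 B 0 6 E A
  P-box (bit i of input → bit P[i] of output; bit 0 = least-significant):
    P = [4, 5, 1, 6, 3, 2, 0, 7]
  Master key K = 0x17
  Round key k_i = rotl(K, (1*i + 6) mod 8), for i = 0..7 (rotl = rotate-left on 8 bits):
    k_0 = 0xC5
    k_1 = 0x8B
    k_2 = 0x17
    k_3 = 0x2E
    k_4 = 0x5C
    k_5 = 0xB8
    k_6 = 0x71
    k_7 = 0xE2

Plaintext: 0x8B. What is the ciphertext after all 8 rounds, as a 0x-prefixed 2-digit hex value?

s_0 = plaintext = 0x8B
s_1 = Round(s_0, k_0) = 0x38
s_2 = Round(s_1, k_1) = 0x78
s_3 = Round(s_2, k_2) = 0x64
s_4 = Round(s_3, k_3) = 0x77
s_5 = Round(s_4, k_4) = 0x5F
s_6 = Round(s_5, k_5) = 0xD0
s_7 = Round(s_6, k_6) = 0x34
s_8 = Round(s_7, k_7) = 0x33

0x33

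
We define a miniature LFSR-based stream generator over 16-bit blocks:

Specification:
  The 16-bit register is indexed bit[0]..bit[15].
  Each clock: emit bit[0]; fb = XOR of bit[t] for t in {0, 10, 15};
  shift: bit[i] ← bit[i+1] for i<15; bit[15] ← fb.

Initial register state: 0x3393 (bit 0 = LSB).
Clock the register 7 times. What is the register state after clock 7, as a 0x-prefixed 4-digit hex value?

0x6A67

reg_0 = 0x3393
clock 1: out=1, reg = 0x99C9
clock 2: out=1, reg = 0x4CE4
clock 3: out=0, reg = 0xA672
clock 4: out=0, reg = 0x5339
clock 5: out=1, reg = 0xA99C
clock 6: out=0, reg = 0xD4CE
clock 7: out=0, reg = 0x6A67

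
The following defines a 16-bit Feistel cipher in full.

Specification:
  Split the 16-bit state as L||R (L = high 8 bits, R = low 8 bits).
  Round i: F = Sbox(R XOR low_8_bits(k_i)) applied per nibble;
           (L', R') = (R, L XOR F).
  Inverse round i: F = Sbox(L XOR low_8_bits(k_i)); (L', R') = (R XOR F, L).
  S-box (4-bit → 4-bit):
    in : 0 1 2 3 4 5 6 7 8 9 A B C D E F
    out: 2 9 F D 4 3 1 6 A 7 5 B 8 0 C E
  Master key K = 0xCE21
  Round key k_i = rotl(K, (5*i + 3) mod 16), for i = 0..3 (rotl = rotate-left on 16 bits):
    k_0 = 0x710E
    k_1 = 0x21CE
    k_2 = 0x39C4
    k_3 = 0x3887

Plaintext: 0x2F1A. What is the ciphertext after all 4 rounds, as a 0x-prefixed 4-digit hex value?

0x0BD1

s_0 = plaintext = 0x2F1A
s_1 = Round(s_0, k_0) = 0x1ABB
s_2 = Round(s_1, k_1) = 0xBB79
s_3 = Round(s_2, k_2) = 0x790B
s_4 = Round(s_3, k_3) = 0x0BD1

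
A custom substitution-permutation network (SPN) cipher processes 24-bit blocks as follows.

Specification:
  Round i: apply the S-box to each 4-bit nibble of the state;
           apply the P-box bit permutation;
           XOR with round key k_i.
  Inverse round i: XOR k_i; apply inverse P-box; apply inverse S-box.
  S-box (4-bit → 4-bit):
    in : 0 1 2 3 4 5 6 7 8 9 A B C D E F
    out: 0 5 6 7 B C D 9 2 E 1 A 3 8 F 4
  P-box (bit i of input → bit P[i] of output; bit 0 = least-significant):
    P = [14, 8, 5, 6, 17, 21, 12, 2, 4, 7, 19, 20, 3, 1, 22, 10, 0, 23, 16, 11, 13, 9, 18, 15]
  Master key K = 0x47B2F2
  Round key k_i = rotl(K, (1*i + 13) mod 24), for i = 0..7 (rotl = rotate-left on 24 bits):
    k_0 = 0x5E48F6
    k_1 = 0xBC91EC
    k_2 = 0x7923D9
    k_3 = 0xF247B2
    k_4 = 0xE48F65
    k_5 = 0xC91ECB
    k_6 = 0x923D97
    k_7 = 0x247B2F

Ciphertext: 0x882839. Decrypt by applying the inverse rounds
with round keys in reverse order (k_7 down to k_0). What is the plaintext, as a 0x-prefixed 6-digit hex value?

s_0 = ciphertext = 0x882839
s_1 = InvRound(s_0, k_7) = 0x28819C
s_2 = InvRound(s_1, k_6) = 0x744530
s_3 = InvRound(s_2, k_5) = 0x2ECE2E
s_4 = InvRound(s_3, k_4) = 0x0C3FA4
s_5 = InvRound(s_4, k_3) = 0x1B26EA
s_6 = InvRound(s_5, k_2) = 0x0A9AC2
s_7 = InvRound(s_6, k_1) = 0x2BCD42
s_8 = InvRound(s_7, k_0) = 0x5F54B2

0x5F54B2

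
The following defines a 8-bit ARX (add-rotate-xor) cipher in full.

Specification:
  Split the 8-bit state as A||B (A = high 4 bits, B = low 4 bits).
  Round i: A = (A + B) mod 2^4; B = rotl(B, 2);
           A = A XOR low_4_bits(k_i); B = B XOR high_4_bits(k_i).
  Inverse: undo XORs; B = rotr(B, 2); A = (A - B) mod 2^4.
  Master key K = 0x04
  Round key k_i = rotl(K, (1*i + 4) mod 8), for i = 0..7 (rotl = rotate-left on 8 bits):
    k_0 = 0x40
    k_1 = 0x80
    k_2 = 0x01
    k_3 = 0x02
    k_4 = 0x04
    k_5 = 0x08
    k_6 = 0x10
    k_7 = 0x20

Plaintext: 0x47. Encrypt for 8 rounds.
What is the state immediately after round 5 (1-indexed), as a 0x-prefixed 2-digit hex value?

s_0 = plaintext = 0x47
s_1 = Round(s_0, k_0) = 0xB9
s_2 = Round(s_1, k_1) = 0x4E
s_3 = Round(s_2, k_2) = 0x3B
s_4 = Round(s_3, k_3) = 0xCE
s_5 = Round(s_4, k_4) = 0xEB
s_6 = Round(s_5, k_5) = 0x1E
s_7 = Round(s_6, k_6) = 0xFA
s_8 = Round(s_7, k_7) = 0x98

0xEB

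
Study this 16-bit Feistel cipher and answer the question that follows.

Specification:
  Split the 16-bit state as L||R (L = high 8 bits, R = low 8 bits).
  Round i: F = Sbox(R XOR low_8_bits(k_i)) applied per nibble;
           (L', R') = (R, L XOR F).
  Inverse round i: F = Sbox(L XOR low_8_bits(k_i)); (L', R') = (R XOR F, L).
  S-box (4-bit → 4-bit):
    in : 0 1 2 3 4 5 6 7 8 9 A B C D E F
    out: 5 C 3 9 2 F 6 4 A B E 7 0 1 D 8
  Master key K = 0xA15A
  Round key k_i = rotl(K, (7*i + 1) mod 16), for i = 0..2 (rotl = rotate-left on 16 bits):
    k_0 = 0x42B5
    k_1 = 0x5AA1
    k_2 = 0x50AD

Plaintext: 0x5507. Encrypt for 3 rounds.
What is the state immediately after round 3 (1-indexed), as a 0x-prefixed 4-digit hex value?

s_0 = plaintext = 0x5507
s_1 = Round(s_0, k_0) = 0x0726
s_2 = Round(s_1, k_1) = 0x26A3
s_3 = Round(s_2, k_2) = 0xA37B

0xA37B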